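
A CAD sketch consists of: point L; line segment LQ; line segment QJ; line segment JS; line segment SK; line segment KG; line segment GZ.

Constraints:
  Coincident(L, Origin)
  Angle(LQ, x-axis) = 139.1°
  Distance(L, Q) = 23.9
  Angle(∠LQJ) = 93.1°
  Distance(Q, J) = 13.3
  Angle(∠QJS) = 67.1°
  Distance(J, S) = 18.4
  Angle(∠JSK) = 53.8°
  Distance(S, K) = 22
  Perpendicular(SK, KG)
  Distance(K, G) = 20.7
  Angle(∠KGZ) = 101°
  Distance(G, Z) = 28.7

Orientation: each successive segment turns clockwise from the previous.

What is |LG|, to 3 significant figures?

39.0

∠JSK = 53.8° gives SK at 173° from the x-axis; with |SK| = 22.0, K = (-22.7, 12.8). SK is perpendicular to KG, so KG runs at 83.1°; with |KG| = 20.7, G = (-20.3, 33.3). Then |LG| = |G − L| = 39.0.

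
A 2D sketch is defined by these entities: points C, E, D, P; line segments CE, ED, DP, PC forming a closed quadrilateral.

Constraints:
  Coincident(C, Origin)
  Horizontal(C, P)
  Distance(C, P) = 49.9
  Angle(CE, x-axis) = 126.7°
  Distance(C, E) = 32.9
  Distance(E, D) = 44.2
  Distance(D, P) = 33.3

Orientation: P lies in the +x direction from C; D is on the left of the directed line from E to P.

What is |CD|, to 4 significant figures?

32.21

Checks: |CP| = 49.90 ✓; |CE| = 32.90 ✓; |ED| = 44.20 ✓; |DP| = 33.30 ✓.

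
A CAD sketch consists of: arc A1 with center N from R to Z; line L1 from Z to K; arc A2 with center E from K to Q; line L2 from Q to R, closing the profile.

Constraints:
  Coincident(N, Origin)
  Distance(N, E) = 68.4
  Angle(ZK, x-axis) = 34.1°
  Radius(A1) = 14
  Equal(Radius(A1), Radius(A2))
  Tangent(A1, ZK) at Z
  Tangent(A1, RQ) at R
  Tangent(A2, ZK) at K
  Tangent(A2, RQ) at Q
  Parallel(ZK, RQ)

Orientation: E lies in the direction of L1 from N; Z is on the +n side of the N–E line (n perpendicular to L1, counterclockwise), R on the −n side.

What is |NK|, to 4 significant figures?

69.82

Tangency of A1 to both parallel lines with radius 14.0 puts Z and R at N ± 14.0·n: Z = (-7.849, 11.59), R = (7.849, -11.59). Equal radii place K and Q the same way about E: K = E + 14.0·n = (48.79, 49.94), Q = E − 14.0·n = (64.49, 26.75). Then |NK| = |K − N| = 69.82.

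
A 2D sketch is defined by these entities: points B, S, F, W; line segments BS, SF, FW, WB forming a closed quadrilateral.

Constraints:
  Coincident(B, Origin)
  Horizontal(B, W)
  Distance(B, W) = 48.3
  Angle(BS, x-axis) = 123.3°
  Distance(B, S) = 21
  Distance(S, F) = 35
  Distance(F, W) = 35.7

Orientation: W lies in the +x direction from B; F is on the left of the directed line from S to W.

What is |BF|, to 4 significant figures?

33.67

Checks: |SF| = 35.00 ✓; |FW| = 35.70 ✓.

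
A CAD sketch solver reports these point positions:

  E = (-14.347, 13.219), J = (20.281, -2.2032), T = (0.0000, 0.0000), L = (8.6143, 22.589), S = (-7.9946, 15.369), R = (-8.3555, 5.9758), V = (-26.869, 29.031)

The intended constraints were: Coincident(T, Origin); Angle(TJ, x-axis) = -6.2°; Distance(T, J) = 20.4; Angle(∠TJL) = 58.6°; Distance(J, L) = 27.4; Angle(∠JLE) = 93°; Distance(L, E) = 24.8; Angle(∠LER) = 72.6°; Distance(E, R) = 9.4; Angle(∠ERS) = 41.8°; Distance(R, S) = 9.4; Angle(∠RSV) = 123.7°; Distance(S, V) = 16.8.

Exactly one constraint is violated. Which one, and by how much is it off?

Distance(S, V) = 16.8 — off by 6.50.

T = (0.00, 0.00) ✓; TJ at -6.200° ✓; |TJ| = 20.40 ✓; ∠TJL = 58.60° ✓; |JL| = 27.40 ✓; ∠JLE = 93.00° ✓; |LE| = 24.80 ✓; ∠LER = 72.60° ✓; |ER| = 9.400 ✓; ∠ERS = 41.80° ✓; |RS| = 9.400 ✓; ∠RSV = 123.7° ✓; |SV| = 23.30 ✗.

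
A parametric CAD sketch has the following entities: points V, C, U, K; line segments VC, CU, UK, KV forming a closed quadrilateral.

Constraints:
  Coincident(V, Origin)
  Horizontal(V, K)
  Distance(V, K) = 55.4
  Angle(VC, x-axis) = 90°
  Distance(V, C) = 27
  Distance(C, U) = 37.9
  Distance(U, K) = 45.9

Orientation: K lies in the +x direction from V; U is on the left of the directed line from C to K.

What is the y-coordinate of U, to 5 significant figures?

41.189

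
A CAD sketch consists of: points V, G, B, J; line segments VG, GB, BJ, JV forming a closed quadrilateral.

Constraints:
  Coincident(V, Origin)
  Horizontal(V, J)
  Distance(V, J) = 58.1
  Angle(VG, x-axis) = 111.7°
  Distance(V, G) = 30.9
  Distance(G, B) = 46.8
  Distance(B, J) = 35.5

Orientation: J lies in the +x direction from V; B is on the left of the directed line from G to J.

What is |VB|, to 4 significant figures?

44.64

V is at the origin; V and J share the same y with |VJ| = 58.1 and J in +x, so J = (58.1, 0). VG runs at 111.7° with |VG| = 30.9, so G = (-11.43, 28.71). B is determined by |GB| = 46.8 and |BJ| = 35.5 together: it lies at the intersection of circle(G, 46.8) and circle(J, 35.5). With |GJ| = 75.22, the foot of the radical line on GJ is 43.79 from G and the perpendicular offset is √(46.8² − 43.79²) = 16.51. Taking the left-of-GJ solution: B = (35.35, 27.25).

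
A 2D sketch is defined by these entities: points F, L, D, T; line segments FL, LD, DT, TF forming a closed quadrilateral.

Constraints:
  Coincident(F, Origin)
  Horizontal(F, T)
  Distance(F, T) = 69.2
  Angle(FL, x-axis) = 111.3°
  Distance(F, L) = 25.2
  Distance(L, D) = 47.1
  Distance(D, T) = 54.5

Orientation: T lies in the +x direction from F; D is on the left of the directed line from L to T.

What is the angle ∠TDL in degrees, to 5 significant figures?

107.01°

Checks: |FT| = 69.20 ✓; |FL| = 25.20 ✓; |LD| = 47.10 ✓; |DT| = 54.50 ✓.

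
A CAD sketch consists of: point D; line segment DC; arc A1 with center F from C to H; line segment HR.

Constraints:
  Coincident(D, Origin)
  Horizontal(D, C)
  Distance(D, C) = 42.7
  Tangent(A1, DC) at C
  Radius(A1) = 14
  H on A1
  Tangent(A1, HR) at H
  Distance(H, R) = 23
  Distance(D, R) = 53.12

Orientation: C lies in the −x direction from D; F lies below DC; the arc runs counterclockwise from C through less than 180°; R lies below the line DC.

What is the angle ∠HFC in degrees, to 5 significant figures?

137.65°

Checks: D.y = 0.00, C.y = 0.00 ✓; |FC| = 14.00 ✓; |FH| = 14.00 ✓; ∠(FH, HR) = 90.00° ✓; |HR| = 23.00 ✓; |DR| = 53.12 ✓.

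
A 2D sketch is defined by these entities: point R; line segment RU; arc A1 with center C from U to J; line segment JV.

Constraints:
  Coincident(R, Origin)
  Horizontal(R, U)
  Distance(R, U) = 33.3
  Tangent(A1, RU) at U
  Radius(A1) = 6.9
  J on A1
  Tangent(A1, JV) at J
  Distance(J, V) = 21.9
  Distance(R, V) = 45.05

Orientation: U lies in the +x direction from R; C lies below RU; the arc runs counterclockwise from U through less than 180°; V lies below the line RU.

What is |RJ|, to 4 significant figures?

28.26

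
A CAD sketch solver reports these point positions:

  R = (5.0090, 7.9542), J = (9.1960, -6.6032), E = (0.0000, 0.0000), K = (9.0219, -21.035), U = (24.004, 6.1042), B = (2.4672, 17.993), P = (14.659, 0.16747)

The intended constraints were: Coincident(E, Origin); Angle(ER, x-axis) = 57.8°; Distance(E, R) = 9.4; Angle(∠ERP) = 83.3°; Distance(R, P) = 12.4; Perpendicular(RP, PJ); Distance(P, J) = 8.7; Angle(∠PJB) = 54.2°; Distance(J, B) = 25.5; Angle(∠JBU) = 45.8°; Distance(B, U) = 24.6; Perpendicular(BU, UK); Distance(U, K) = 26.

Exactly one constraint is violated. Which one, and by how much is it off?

Distance(U, K) = 26 — off by 5.00.

E = (0.00, 0.00) ✓; ER at 57.80° ✓; |ER| = 9.400 ✓; ∠ERP = 83.30° ✓; |RP| = 12.40 ✓; ∠(RP, PJ) = 90.00° ✓; |PJ| = 8.700 ✓; ∠PJB = 54.20° ✓; |JB| = 25.50 ✓; ∠JBU = 45.80° ✓; |BU| = 24.60 ✓; ∠(BU, UK) = 90.00° ✓; |UK| = 31.00 ✗.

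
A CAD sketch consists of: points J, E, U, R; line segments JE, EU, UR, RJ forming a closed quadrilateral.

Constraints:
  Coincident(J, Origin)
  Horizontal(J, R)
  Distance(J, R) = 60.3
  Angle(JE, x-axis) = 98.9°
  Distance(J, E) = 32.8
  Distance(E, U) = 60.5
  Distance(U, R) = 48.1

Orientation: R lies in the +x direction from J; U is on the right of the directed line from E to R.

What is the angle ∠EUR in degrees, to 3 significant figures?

83.6°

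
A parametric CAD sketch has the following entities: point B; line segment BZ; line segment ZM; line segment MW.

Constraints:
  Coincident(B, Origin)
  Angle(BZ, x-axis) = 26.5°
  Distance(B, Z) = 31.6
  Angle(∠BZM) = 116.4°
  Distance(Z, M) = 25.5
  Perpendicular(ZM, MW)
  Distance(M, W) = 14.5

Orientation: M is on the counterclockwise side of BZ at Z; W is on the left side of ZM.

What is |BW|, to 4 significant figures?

41.89

B is at the origin; BZ runs at 26.5° with length 31.6, so Z = 31.6·(cos 26.5°, sin 26.5°) = (28.28, 14.10). ∠BZM = 116.4°, so ZM runs at 26.5° + (180° − 116.4°) = 90.10° from the x-axis; with |ZM| = 25.5, M = Z + 25.5·(cos 90.10°, sin 90.10°) = (28.24, 39.60). ZM is perpendicular to MW; with |MW| = 14.5 on the left of ZM, W = M + 14.5·(-1.000, -0.001745) = (13.74, 39.57). Then |BW| = |W − B| = 41.89.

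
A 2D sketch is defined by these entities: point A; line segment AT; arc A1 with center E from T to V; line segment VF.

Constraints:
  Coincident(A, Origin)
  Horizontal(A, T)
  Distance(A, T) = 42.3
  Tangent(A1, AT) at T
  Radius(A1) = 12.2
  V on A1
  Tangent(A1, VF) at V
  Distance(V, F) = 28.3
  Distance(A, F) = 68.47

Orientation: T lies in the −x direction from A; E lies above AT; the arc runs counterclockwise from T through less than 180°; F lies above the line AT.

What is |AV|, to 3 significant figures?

40.4

A is at the origin; AT is horizontal with |AT| = 42.3 and T on the −x side, so T = (-42.3, 0.00). A1 meets AT tangentially, so ET is at right angles to AT, so E = T + (0, 12.2) = (-42.3, 12.2). Since EV ⟂ VF (tangency), |EF| = √(12.2² + 28.3²) = 30.8 regardless of where V sits on A1. So F lies on both circle(A, 68.47) and circle(E, 30.8); the above-AT intersection is F = (-55.6, 40.0). V is the foot of the tangent from F: V = (-34.3, 21.4).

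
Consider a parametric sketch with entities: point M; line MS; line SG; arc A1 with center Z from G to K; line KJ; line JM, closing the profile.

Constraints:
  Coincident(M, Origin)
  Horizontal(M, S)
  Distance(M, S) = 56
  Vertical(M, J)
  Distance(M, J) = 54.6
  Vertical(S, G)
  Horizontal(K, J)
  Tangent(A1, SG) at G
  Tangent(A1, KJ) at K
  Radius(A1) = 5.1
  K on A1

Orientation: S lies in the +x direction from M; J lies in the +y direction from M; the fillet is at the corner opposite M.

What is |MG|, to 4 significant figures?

74.74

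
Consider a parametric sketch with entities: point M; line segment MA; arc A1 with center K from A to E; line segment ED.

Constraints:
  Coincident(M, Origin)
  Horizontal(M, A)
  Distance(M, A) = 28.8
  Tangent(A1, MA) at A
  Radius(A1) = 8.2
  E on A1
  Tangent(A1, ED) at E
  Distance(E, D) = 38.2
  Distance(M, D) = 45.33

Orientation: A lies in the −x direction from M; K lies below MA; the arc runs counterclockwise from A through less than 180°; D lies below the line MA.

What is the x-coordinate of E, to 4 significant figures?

-35.34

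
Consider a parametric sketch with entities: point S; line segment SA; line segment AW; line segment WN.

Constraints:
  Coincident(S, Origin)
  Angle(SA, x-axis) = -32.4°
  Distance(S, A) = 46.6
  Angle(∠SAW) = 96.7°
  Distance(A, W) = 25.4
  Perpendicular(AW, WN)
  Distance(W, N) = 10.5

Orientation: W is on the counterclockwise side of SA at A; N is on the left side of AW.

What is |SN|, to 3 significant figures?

47.2

S is at the origin; SA runs at -32.4° with length 46.6, so A = 46.6·(cos -32.4°, sin -32.4°) = (39.3, -25.0). ∠SAW = 96.7°, so AW runs at -32.4° + (180° − 96.7°) = 50.9° from the x-axis; with |AW| = 25.4, W = A + 25.4·(cos 50.9°, sin 50.9°) = (55.4, -5.26). AW is perpendicular to WN; with |WN| = 10.5 on the left of AW, N = W + 10.5·(-0.776, 0.631) = (47.2, 1.36). Then |SN| = |N − S| = 47.2.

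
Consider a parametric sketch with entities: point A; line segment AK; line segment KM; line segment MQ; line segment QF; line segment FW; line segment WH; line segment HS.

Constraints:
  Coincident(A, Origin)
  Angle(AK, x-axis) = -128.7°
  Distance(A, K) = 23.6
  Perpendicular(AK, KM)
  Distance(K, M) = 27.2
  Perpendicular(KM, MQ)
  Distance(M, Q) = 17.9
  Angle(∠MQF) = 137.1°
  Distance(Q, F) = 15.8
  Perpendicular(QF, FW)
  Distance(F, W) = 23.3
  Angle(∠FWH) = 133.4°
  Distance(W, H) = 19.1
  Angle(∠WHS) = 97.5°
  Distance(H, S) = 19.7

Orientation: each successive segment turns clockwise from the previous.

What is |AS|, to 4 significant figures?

36.92

∠FWH = 133.4° gives WH at -128.2° from the x-axis; with |WH| = 19.1, H = (-17.57, -23.19). ∠WHS = 97.5° gives HS at 149.3° from the x-axis; with |HS| = 19.7, S = (-34.51, -13.14). Then |AS| = |S − A| = 36.92.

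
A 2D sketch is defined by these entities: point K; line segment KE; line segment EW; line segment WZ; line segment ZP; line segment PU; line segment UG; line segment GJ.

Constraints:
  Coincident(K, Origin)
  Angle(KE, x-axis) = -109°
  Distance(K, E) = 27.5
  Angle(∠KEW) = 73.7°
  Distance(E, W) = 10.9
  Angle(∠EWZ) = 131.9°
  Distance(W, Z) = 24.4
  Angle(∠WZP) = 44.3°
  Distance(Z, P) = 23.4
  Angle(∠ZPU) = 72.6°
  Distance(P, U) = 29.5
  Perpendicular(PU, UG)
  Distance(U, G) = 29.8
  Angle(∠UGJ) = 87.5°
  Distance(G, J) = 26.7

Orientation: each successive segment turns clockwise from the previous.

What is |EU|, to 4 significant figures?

18.15

∠WZP = 44.3° gives ZP at -39.10° from the x-axis; with |ZP| = 23.4, P = (-2.494, -10.22). ∠ZPU = 72.6° gives PU at -146.5° from the x-axis; with |PU| = 29.5, U = (-27.09, -26.50). Then |EU| = |U − E| = 18.15.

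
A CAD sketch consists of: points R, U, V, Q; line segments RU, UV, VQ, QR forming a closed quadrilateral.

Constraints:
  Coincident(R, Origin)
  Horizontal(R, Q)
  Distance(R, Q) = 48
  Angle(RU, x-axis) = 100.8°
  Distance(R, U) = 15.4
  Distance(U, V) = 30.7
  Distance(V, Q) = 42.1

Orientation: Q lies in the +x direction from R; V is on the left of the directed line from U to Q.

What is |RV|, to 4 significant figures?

39.75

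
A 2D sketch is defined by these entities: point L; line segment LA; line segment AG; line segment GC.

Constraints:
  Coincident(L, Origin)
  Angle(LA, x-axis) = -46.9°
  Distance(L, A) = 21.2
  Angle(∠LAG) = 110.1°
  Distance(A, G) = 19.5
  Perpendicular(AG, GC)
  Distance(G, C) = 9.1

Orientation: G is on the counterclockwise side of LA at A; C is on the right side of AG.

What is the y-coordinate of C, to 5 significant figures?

-16.237

L is at the origin; LA runs at -46.9° with length 21.2, so A = 21.2·(cos -46.9°, sin -46.9°) = (14.485, -15.479). ∠LAG = 110.1°, so AG runs at -46.9° + (180° − 110.1°) = 23.000° from the x-axis; with |AG| = 19.5, G = A + 19.5·(cos 23.000°, sin 23.000°) = (32.435, -7.8602). AG is perpendicular to GC; with |GC| = 9.1 on the right of AG, C = G + 9.1·(0.39073, -0.92050) = (35.991, -16.237). So C.y = -16.237.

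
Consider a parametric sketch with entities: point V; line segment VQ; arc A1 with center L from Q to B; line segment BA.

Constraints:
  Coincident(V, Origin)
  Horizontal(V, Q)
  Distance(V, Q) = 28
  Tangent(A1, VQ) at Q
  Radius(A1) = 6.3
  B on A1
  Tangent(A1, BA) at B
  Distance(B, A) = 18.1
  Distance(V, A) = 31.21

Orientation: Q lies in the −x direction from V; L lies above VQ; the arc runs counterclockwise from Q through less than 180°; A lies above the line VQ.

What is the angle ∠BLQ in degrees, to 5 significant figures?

85.138°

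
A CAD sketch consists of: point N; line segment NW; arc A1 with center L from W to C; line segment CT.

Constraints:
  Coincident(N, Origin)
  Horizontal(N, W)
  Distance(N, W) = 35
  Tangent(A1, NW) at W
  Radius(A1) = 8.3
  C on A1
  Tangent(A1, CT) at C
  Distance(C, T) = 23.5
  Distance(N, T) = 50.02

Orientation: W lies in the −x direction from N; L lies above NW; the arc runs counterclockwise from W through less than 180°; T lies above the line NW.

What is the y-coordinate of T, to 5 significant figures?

33.096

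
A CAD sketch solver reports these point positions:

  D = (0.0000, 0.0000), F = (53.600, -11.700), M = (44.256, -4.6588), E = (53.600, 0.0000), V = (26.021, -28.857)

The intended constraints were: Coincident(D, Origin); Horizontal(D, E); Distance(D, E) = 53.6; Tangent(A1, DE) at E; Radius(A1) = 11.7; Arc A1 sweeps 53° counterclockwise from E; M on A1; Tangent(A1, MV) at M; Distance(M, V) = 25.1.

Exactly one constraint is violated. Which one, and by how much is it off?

Distance(M, V) = 25.1 — off by 5.20.

D = (0.00, 0.00) ✓; D.y = 0.00, E.y = 0.00 ✓; |DE| = 53.60 ✓; ∠(FE, ED) = 90.00° ✓; |FE| = 11.70 ✓; bearing(F→M) − bearing(F→E) = 53.00° ✓; |FM| = 11.70 ✓; ∠(FM, MV) = 90.00° ✓; |MV| = 30.30 ✗.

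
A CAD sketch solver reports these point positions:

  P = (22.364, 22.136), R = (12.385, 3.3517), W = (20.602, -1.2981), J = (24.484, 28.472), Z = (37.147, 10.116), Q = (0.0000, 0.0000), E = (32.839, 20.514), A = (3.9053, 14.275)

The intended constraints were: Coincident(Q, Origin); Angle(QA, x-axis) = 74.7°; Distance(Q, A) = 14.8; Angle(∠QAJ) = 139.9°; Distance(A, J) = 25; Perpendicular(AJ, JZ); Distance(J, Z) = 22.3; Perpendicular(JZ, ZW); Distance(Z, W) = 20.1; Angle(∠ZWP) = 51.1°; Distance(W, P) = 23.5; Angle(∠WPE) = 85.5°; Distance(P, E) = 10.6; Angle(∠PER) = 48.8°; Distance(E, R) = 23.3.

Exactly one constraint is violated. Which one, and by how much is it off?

Distance(E, R) = 23.3 — off by 3.40.

Q = (0.00, 0.00) ✓; QA at 74.70° ✓; |QA| = 14.80 ✓; ∠QAJ = 139.9° ✓; |AJ| = 25.00 ✓; ∠(AJ, JZ) = 90.00° ✓; |JZ| = 22.30 ✓; ∠(JZ, ZW) = 90.00° ✓; |ZW| = 20.10 ✓; ∠ZWP = 51.10° ✓; |WP| = 23.50 ✓; ∠WPE = 85.50° ✓; |PE| = 10.60 ✓; ∠PER = 48.80° ✓; |ER| = 26.70 ✗.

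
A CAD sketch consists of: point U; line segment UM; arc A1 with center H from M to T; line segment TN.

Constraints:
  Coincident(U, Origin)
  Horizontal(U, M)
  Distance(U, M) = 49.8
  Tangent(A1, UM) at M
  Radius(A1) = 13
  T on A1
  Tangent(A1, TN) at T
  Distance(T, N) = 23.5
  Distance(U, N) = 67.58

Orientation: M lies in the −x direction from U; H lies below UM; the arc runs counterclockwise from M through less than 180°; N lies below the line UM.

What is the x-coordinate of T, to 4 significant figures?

-62.17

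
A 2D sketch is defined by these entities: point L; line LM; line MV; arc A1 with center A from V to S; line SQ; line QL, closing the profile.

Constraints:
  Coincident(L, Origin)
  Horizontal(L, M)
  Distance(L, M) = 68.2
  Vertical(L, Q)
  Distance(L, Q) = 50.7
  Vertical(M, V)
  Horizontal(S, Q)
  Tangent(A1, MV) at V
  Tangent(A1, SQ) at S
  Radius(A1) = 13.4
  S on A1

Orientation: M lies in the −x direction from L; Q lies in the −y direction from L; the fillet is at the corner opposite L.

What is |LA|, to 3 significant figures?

66.3

L and Q share the same x with |LQ| = 50.7 and Q on the −y side, so Q = (0.00, -50.7). The virtual corner opposite L is at (-68.2, -50.7). Since A1 is tangent to MV there, AV ⟂ MV and since A1 is tangent to SQ there, AS ⟂ SQ, with radius 13.4, so the center A sits 13.4 in from both sides at A = (-54.8, -37.3). Then |LA| = |A − L| = 66.3.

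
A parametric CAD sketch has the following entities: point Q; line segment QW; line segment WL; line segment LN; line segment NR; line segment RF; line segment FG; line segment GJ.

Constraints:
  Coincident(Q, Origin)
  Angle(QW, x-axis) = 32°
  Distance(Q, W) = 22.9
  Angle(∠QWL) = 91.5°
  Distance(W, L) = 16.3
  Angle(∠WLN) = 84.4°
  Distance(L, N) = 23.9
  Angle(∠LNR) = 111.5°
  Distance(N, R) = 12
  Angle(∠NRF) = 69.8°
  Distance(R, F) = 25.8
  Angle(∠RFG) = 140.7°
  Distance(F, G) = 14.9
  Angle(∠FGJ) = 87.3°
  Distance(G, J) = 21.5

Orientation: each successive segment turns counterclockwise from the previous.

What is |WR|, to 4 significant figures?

27.18

Q is at the origin; QW runs at 32.0° with length 22.9, so W = (19.42, 12.14). ∠QWL = 91.5° gives WL at 120.5° from the x-axis; with |WL| = 16.3, L = (11.15, 26.18). ∠WLN = 84.4° gives LN at -143.9° from the x-axis; with |LN| = 23.9, N = (-8.164, 12.10). ∠LNR = 111.5° gives NR at -75.40° from the x-axis; with |NR| = 12.0, R = (-5.139, 0.4854). Then |WR| = |R − W| = 27.18.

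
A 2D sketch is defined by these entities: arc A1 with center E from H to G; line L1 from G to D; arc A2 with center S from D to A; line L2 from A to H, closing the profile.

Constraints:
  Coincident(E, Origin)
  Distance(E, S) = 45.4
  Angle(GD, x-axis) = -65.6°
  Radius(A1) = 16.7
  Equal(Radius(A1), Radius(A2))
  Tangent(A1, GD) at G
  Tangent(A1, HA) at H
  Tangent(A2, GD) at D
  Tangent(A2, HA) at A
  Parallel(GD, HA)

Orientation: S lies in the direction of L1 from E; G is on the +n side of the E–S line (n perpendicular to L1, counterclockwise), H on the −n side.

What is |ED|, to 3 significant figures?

48.4

The slot axis is L1's direction at -65.6°, so u = (cos -65.6°, sin -65.6°) = (0.413, -0.911) and n = (−sin -65.6°, cos -65.6°) = (0.911, 0.413). E is at the origin and S lies 45.4 along u from E, so S = 45.4·u = (18.8, -41.3). Tangency of A1 to both parallel lines with radius 16.7 puts G and H at E ± 16.7·n: G = (15.2, 6.90), H = (-15.2, -6.90). Equal radii place D and A the same way about S: D = S + 16.7·n = (34.0, -34.4), A = S − 16.7·n = (3.55, -48.2). Then |ED| = |D − E| = 48.4.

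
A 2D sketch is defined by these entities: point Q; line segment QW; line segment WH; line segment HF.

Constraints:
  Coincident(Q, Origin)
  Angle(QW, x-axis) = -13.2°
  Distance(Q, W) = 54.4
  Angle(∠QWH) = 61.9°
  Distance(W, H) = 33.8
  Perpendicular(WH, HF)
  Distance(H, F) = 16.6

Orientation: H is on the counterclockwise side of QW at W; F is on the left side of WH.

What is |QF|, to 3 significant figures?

32.4

∠QWH = 61.9°, so WH runs at -13.2° + (180° − 61.9°) = 105° from the x-axis; with |WH| = 33.8, H = W + 33.8·(cos 105°, sin 105°) = (44.3, 20.2). WH ⟂ HF; with |HF| = 16.6 on the left of WH, F = H + 16.6·(-0.966, -0.257) = (28.2, 16.0). Then |QF| = |F − Q| = 32.4.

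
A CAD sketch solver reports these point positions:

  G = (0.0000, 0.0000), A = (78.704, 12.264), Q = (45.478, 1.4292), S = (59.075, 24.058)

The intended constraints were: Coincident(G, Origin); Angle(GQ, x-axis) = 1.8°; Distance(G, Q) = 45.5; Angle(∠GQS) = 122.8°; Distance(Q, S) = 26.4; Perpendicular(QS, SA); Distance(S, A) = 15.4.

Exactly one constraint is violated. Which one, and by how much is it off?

Distance(S, A) = 15.4 — off by 7.50.

G = (0.00, 0.00) ✓; GQ at 1.800° ✓; |GQ| = 45.50 ✓; ∠GQS = 122.8° ✓; |QS| = 26.40 ✓; ∠(QS, SA) = 90.00° ✓; |SA| = 22.90 ✗.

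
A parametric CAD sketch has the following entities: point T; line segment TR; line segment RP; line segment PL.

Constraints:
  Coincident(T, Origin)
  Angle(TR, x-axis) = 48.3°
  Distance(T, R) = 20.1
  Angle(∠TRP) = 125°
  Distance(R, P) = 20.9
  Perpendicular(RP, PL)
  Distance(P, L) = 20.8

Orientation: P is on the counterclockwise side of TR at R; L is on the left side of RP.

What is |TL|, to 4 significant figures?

32.72

T is at the origin; TR runs at 48.3° with length 20.1, so R = 20.1·(cos 48.3°, sin 48.3°) = (13.37, 15.01). ∠TRP = 125.0°, so RP runs at 48.3° + (180° − 125.0°) = 103.3° from the x-axis; with |RP| = 20.9, P = R + 20.9·(cos 103.3°, sin 103.3°) = (8.563, 35.35). The perpendicularity gives PL at right angles to RP; with |PL| = 20.8 on the left of RP, L = P + 20.8·(-0.9732, -0.2300) = (-11.68, 30.56). Then |TL| = |L − T| = 32.72.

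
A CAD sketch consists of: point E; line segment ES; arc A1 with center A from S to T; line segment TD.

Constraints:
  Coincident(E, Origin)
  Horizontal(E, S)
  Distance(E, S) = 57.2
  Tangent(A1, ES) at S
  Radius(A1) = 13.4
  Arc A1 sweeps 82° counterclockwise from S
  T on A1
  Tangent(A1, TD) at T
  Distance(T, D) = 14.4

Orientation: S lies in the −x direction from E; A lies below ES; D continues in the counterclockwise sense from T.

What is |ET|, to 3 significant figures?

71.4

E is at the origin; E and S share the same y with |ES| = 57.2 and S on the −x side, so S = (-57.2, 0.00). The tangent condition forces AS to be normal to ES, so A = S + (0, -13.4) = (-57.2, -13.4). On A1, S sits at bearing 90° from A; an 82° counterclockwise sweep puts T at bearing 172°, so T = A + 13.4·(cos 172°, sin 172°) = (-70.5, -11.5). Then |ET| = |T − E| = 71.4.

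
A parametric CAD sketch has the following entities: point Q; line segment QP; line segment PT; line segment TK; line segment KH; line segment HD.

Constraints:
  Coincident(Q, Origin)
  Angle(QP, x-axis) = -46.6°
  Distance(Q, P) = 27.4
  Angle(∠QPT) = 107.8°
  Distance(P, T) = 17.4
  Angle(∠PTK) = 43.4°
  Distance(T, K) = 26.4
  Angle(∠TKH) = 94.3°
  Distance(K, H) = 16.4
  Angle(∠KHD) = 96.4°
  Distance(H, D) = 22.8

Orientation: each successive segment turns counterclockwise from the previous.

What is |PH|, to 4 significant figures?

15.62

Q is at the origin; QP runs at -46.6° with length 27.4, so P = (18.83, -19.91). ∠QPT = 107.8° gives PT at 25.60° from the x-axis; with |PT| = 17.4, T = (34.52, -12.39). ∠PTK = 43.4° gives TK at 162.2° from the x-axis; with |TK| = 26.4, K = (9.382, -4.319). ∠TKH = 94.3° gives KH at -112.1° from the x-axis; with |KH| = 16.4, H = (3.212, -19.51). Then |PH| = |H − P| = 15.62.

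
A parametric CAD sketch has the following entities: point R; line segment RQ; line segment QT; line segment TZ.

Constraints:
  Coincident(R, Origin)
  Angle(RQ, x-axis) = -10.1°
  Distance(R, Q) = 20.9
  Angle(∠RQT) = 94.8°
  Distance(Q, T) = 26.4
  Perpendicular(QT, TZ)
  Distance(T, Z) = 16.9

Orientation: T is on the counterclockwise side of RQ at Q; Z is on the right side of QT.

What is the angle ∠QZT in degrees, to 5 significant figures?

57.375°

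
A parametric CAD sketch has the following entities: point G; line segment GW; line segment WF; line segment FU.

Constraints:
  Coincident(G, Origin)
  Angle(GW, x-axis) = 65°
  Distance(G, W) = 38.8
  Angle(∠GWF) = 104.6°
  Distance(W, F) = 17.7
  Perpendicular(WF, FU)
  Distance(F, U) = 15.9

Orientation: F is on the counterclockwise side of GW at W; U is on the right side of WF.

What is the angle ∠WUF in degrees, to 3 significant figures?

48.1°

∠GWF = 104.6°, so WF runs at 65.0° + (180° − 104.6°) = 140° from the x-axis; with |WF| = 17.7, F = W + 17.7·(cos 140°, sin 140°) = (2.76, 46.4). WF ⟂ FU; with |FU| = 15.9 on the right of WF, U = F + 15.9·(0.637, 0.771) = (12.9, 58.7). Then cos ∠WUF = UW·UF / (|UW||UF|), giving 48.1°.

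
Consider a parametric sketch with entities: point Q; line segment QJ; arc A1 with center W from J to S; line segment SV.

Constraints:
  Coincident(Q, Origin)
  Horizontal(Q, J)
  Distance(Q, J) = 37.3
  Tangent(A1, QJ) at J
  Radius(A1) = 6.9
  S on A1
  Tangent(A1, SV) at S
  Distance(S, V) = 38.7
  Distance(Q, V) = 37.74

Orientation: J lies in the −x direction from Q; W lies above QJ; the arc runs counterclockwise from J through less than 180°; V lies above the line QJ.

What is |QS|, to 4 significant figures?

31.61

Q is at the origin; Q and J share the same y with |QJ| = 37.3 and J on the −x side, so J = (-37.30, 0.000). Tangency of A1 to QJ means the radius WJ is perpendicular to QJ, so W = J + (0, 6.9) = (-37.30, 6.900). Since WS ⟂ SV (tangency), |WV| = √(6.9² + 38.7²) = 39.31 regardless of where S sits on A1. So V lies on both circle(Q, 37.74) and circle(W, 39.31); the above-QJ intersection is V = (-10.99, 36.11). S is the foot of the tangent from V: S = (-31.44, 3.253).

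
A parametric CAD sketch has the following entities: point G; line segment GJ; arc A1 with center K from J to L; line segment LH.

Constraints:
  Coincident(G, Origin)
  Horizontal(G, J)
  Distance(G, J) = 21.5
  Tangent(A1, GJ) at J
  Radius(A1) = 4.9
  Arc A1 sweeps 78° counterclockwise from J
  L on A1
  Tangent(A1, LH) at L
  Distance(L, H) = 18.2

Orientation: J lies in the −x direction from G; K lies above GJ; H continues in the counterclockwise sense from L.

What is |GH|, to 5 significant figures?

25.242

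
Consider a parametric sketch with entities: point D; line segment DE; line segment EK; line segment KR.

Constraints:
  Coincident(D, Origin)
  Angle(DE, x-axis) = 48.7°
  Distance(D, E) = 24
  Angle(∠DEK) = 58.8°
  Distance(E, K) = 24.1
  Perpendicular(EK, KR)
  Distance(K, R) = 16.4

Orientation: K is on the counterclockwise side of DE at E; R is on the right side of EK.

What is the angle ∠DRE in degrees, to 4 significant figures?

38.23°

D is at the origin; DE runs at 48.7° with length 24.0, so E = 24.0·(cos 48.7°, sin 48.7°) = (15.84, 18.03). ∠DEK = 58.8°, so EK runs at 48.7° + (180° − 58.8°) = 169.9° from the x-axis; with |EK| = 24.1, K = E + 24.1·(cos 169.9°, sin 169.9°) = (-7.886, 22.26). The perpendicularity gives KR at right angles to EK; with |KR| = 16.4 on the right of EK, R = K + 16.4·(0.1754, 0.9845) = (-5.010, 38.40). Then cos ∠DRE = RD·RE / (|RD||RE|), giving 38.23°.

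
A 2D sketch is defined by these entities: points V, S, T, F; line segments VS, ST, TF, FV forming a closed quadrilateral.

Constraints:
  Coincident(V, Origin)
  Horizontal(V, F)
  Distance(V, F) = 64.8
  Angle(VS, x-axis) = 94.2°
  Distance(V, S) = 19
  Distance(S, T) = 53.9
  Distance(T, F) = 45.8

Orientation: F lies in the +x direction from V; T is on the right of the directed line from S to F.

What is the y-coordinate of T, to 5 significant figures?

-26.561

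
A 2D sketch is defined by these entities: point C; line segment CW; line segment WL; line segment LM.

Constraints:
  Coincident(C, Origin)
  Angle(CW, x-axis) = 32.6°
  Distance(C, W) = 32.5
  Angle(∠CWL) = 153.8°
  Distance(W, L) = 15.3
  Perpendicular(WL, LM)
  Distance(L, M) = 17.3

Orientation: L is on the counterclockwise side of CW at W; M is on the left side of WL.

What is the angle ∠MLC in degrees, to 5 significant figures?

72.113°

C is at the origin; CW runs at 32.6° with length 32.5, so W = 32.5·(cos 32.6°, sin 32.6°) = (27.380, 17.510). ∠CWL = 153.8°, so WL runs at 32.6° + (180° − 153.8°) = 58.800° from the x-axis; with |WL| = 15.3, L = W + 15.3·(cos 58.800°, sin 58.800°) = (35.306, 30.597). The perpendicularity gives LM at right angles to WL; with |LM| = 17.3 on the left of WL, M = L + 17.3·(-0.85536, 0.51803) = (20.508, 39.559). Then cos ∠MLC = LM·LC / (|LM||LC|), giving 72.113°.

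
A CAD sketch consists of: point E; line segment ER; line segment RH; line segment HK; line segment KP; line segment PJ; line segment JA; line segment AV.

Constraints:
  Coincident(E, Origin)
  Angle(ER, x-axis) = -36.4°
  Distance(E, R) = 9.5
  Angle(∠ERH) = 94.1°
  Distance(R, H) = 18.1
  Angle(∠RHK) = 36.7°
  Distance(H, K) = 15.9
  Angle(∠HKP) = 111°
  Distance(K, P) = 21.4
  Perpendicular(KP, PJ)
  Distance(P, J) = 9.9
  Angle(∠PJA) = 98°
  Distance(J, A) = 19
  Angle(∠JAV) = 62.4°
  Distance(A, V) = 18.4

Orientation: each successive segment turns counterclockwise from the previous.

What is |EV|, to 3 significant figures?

3.98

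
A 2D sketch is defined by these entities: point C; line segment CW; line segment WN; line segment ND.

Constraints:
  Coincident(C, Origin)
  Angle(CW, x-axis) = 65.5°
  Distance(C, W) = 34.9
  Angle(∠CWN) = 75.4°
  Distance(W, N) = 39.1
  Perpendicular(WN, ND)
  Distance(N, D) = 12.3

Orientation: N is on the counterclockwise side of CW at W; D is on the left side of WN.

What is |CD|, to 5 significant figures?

37.140

∠CWN = 75.4°, so WN runs at 65.5° + (180° − 75.4°) = 170.10° from the x-axis; with |WN| = 39.1, N = W + 39.1·(cos 170.10°, sin 170.10°) = (-24.045, 38.480). WN ⟂ ND; with |ND| = 12.3 on the left of WN, D = N + 12.3·(-0.17193, -0.98511) = (-26.160, 26.363). Then |CD| = |D − C| = 37.140.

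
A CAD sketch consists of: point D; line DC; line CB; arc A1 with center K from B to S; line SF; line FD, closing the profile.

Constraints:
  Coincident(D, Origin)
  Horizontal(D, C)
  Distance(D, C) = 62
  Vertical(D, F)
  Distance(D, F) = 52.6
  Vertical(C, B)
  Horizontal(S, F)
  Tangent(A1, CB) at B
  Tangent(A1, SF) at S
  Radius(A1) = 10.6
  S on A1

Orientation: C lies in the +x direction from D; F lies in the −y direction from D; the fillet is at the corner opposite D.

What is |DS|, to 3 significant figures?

73.5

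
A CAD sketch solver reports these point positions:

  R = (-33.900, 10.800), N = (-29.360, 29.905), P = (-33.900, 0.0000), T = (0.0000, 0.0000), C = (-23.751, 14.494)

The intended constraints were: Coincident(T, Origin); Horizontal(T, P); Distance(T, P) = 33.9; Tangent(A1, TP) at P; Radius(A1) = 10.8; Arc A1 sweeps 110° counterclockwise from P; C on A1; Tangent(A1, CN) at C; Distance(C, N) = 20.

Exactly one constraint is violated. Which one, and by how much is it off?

Distance(C, N) = 20 — off by 3.60.

T = (0.00, 0.00) ✓; T.y = 0.00, P.y = 0.00 ✓; |TP| = 33.90 ✓; ∠(RP, PT) = 90.00° ✓; |RP| = 10.80 ✓; bearing(R→C) − bearing(R→P) = 110.0° ✓; |RC| = 10.80 ✓; ∠(RC, CN) = 90.00° ✓; |CN| = 16.40 ✗.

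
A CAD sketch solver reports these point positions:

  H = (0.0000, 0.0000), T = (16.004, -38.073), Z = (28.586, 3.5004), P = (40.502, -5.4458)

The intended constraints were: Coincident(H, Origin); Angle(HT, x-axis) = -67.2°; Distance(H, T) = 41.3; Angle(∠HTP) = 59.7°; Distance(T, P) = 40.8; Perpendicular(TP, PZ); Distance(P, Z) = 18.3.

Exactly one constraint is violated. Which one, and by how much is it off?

Distance(P, Z) = 18.3 — off by 3.40.

H = (0.00, 0.00) ✓; HT at -67.20° ✓; |HT| = 41.30 ✓; ∠HTP = 59.70° ✓; |TP| = 40.80 ✓; ∠(TP, PZ) = 90.00° ✓; |PZ| = 14.90 ✗.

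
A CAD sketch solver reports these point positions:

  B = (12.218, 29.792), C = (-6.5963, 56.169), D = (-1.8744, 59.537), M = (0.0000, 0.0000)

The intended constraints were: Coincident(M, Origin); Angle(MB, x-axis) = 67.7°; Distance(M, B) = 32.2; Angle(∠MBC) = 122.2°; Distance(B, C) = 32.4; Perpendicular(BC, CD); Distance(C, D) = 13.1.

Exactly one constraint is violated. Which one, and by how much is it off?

Distance(C, D) = 13.1 — off by 7.30.

M = (0.00, 0.00) ✓; MB at 67.70° ✓; |MB| = 32.20 ✓; ∠MBC = 122.2° ✓; |BC| = 32.40 ✓; ∠(BC, CD) = 90.00° ✓; |CD| = 5.800 ✗.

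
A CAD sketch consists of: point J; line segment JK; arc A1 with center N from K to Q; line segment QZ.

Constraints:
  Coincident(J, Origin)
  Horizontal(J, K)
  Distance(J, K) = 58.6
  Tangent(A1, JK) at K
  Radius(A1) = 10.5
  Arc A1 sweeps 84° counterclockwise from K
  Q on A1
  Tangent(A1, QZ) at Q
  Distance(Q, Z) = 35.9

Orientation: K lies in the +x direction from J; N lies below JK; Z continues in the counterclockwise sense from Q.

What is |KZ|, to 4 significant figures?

47.29

J is at the origin; JK is horizontal with |JK| = 58.6 and K on the +x side, so K = (58.60, 0.000). A1 meets JK tangentially, so NK is at right angles to JK, so N = K + (0, -10.5) = (58.60, -10.50). On A1, K sits at bearing 90° from N; an 84° counterclockwise sweep puts Q at bearing 174°, so Q = N + 10.5·(cos 174°, sin 174°) = (48.16, -9.402). Tangency of A1 to QZ means the radius NQ is perpendicular to QZ, so QZ runs along (−sin 174°, cos 174°); with |QZ| = 35.9, Z = (44.40, -45.11). Then |KZ| = |Z − K| = 47.29.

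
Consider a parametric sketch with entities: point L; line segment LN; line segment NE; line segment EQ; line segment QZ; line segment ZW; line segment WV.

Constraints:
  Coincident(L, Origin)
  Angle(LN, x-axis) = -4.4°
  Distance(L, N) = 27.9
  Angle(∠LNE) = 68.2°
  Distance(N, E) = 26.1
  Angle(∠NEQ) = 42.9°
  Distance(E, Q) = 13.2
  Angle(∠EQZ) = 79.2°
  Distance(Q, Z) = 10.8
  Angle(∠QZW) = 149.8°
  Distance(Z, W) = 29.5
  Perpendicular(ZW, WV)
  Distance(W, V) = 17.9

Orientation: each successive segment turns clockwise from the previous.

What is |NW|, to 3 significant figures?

31.2

∠EQZ = 79.2° gives QZ at 5.90° from the x-axis; with |QZ| = 10.8, Z = (23.2, -11.8). ∠QZW = 149.8° gives ZW at -24.3° from the x-axis; with |ZW| = 29.5, W = (50.1, -23.9). Then |NW| = |W − N| = 31.2.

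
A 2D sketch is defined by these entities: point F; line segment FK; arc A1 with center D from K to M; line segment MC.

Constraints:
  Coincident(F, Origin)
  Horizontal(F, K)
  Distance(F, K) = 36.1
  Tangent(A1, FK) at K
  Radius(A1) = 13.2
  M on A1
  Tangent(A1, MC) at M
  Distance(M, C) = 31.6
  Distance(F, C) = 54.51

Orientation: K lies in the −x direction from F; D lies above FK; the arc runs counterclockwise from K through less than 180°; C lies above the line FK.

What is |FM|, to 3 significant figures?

27.7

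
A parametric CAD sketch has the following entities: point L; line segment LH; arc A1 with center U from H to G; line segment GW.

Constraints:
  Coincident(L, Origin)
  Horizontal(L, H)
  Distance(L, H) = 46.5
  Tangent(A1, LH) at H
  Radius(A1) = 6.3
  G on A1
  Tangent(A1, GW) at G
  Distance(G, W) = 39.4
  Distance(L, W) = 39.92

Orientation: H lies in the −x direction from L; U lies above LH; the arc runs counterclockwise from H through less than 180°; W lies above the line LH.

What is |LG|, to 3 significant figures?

41.4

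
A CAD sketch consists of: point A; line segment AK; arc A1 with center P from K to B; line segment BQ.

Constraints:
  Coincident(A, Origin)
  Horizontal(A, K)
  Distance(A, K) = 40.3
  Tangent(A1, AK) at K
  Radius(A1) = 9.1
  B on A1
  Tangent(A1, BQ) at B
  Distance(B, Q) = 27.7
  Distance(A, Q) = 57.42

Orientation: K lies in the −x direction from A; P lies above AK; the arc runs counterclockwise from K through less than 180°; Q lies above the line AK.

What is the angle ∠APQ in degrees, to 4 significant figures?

107.9°

Checks: |PB| = 9.100 ✓; ∠(PB, BQ) = 90.00° ✓; |BQ| = 27.70 ✓; |AQ| = 57.42 ✓.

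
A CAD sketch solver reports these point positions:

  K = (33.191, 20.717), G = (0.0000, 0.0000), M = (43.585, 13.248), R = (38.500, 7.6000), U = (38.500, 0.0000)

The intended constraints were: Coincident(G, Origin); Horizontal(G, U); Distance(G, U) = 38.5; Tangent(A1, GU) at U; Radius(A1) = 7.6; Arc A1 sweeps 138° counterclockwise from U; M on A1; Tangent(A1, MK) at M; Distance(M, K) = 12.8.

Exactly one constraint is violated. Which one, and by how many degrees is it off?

Tangent(A1, MK) at M — off by 6.30°.

G = (0.00, 0.00) ✓; G.y = 0.00, U.y = 0.00 ✓; |GU| = 38.50 ✓; ∠(RU, UG) = 90.00° ✓; |RU| = 7.600 ✓; bearing(R→M) − bearing(R→U) = 138.0° ✓; |RM| = 7.600 ✓; ∠(RM, MK) = 83.70° ✗; |MK| = 12.80 ✓.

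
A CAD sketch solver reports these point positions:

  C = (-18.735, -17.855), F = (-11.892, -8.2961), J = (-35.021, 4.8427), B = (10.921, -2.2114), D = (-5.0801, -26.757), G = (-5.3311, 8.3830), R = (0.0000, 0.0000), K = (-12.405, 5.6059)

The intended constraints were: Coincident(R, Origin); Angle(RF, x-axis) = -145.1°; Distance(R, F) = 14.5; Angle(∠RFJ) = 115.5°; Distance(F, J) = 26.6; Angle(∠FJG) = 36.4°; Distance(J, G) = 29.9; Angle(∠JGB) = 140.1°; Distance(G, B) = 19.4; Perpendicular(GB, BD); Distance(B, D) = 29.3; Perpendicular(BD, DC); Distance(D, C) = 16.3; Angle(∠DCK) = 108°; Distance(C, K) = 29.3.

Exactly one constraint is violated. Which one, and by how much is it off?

Distance(C, K) = 29.3 — off by 5.00.

R = (0.00, 0.00) ✓; RF at -145.1° ✓; |RF| = 14.50 ✓; ∠RFJ = 115.5° ✓; |FJ| = 26.60 ✓; ∠FJG = 36.40° ✓; |JG| = 29.90 ✓; ∠JGB = 140.1° ✓; |GB| = 19.40 ✓; ∠(GB, BD) = 90.00° ✓; |BD| = 29.30 ✓; ∠(BD, DC) = 90.00° ✓; |DC| = 16.30 ✓; ∠DCK = 108.0° ✓; |CK| = 24.30 ✗.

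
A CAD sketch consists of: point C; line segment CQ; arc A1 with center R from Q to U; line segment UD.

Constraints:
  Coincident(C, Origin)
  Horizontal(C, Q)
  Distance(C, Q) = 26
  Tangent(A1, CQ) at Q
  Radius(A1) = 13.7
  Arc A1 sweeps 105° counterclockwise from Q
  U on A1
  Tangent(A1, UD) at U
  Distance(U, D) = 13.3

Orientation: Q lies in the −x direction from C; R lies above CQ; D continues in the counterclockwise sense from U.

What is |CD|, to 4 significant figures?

34.18

On A1, Q sits at bearing -90° from R; a 105° counterclockwise sweep puts U at bearing 15°, so U = R + 13.7·(cos 15°, sin 15°) = (-12.77, 17.25). The tangent condition forces RU to be normal to UD, so UD runs along (−sin 15°, cos 15°); with |UD| = 13.3, D = (-16.21, 30.09). Then |CD| = |D − C| = 34.18.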